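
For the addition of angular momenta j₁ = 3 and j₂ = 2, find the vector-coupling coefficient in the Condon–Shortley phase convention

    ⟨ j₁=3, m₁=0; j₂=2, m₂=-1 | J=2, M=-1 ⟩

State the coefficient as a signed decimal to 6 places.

−√(2/7) ≈ -0.534522

j₁+j₂−J=3  J+j₁−j₂=3  J−j₁+j₂=1  j₁+j₂+J+1=8
(j₁±m₁, j₂±m₂, J±M) = (3,3,1,3,1,3)
P² = 81/14
sum k=0..1:
  [0] +1/36 = 1/36
  [1] −1/4 = -1/4
S = -2/9
C² = P²·S² = 2/7 ; C = -0.534522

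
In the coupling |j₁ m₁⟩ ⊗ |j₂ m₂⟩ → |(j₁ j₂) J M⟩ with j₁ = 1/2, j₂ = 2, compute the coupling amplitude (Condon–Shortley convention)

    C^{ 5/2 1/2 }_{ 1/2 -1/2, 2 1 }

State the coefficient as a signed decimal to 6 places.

+√(2/5) ≈ +0.632456

√[6·0!1!4!/6! · 0!1!3!1!3!2!] = √(72/5)
  +(−1)^0/∏(0,0,1,3,0,1)! = 1/6  (running 1/6)
⟨..|..⟩ = √(72/5)·(1/6) = +0.632456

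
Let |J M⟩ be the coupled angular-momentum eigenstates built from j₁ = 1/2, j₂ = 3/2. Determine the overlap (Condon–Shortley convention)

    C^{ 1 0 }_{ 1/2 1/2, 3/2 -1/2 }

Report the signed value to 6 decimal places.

√[3·1!0!2!/4! · 1!0!1!2!1!1!] = √(1/2)
  +(−1)^0/∏(0,1,0,1,0,1)! = 1  (running 1)
⟨..|..⟩ = √(1/2)·(1) = +0.707107

+√(1/2) = +0.707107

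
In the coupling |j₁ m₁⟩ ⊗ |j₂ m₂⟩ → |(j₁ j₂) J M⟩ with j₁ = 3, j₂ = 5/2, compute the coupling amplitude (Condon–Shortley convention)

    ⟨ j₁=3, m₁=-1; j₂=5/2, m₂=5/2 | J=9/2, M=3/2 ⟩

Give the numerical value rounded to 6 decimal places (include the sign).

-0.465242  (= −√(50/231))

√[10·1!5!4!/11! · 2!4!5!0!6!3!] = √(1382400/77)
  +(−1)^1/∏(1,0,3,4,2,0)! = -1/288  (running -1/288)
⟨..|..⟩ = √(1382400/77)·(-1/288) = -0.465242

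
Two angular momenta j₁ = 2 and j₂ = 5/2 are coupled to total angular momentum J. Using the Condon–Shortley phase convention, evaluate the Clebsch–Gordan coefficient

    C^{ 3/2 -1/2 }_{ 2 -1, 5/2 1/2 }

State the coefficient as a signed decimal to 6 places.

triangle: 3!*1!*2!/7! = 12/5040
(j±m)!: 1!*3!*3!*2!*1!*2! = 144
prefactor² = (2J+1)*Δ*N² = 48/35
  k=2: +1/(2!*1!*1!*1!*0!*1!) = 1/2
  k=3: −1/(3!*0!*0!*0!*1!*2!) = -1/12
Σ = 5/12  ⇒  CG² = 48/35*5/12² = 5/21
CG = +√(5/21) = +0.487950

+0.487950  (= +√(5/21))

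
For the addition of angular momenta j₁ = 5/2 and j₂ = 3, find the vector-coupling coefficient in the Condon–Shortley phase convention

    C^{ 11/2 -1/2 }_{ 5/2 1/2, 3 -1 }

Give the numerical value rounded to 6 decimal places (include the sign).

j₁+j₂−J=0  J+j₁−j₂=5  J−j₁+j₂=6  j₁+j₂+J+1=12
(j₁±m₁, j₂±m₂, J±M) = (3,2,2,4,5,6)
P² = 8294400/77
sum k=0..0:
  [0] +1/576 = 1/576
S = 1/576
C² = P²·S² = 25/77 ; C = +0.569803

+0.569803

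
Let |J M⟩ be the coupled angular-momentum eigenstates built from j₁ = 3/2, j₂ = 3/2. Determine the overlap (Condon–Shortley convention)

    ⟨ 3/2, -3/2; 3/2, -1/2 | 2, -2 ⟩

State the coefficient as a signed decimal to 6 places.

j₁+j₂−J=1  J+j₁−j₂=2  J−j₁+j₂=2  j₁+j₂+J+1=6
(j₁±m₁, j₂±m₂, J±M) = (0,3,1,2,0,4)
P² = 8
sum k=1..1:
  [1] −1/4 = -1/4
S = -1/4
C² = P²·S² = 1/2 ; C = -0.707107

−√(1/2) = -0.707107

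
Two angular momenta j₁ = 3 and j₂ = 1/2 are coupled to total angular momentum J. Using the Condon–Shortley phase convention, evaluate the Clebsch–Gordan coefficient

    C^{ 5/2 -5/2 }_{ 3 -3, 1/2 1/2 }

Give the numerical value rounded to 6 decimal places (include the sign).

√[6·1!5!0!/7! · 0!6!1!0!0!5!] = √(86400/7)
  +(−1)^1/∏(1,0,5,0,0,0)! = -1/120  (running -1/120)
⟨..|..⟩ = √(86400/7)·(-1/120) = -0.925820

−√(6/7) ≈ -0.925820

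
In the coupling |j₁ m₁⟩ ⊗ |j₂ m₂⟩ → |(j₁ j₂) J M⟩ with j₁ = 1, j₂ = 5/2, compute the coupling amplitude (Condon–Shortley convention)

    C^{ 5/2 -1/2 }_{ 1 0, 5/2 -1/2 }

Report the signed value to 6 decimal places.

+0.169031

j₁+j₂−J=1  J+j₁−j₂=1  J−j₁+j₂=4  j₁+j₂+J+1=7
(j₁±m₁, j₂±m₂, J±M) = (1,1,2,3,2,3)
P² = 144/35
sum k=0..1:
  [0] +1/4 = 1/4
  [1] −1/6 = -1/6
S = 1/12
C² = P²·S² = 1/35 ; C = +0.169031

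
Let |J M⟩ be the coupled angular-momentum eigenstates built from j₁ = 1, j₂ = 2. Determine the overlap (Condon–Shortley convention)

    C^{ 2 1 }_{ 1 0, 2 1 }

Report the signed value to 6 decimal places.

-0.408248  (= −√(1/6))

triangle: 1!×1!×3!/6! = 6/720
(j±m)!: 1!×1!×3!×1!×3!×1! = 36
prefactor² = (2J+1)×Δ×N² = 3/2
  k=0: +1/(0!×1!×1!×3!×0!×0!) = 1/6
  k=1: −1/(1!×0!×0!×2!×1!×1!) = -1/2
Σ = -1/3  ⇒  CG² = 3/2×(-1/3)² = 1/6
CG = −√(1/6) = -0.408248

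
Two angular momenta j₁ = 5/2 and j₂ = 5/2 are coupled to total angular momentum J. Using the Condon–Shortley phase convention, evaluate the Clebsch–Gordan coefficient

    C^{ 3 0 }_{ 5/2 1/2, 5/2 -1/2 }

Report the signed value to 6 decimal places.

-0.298142  (= −√(4/45))

√[7·2!3!3!/9! · 3!2!2!3!3!3!] = √(36/5)
  +(−1)^0/∏(0,2,2,2,1,1)! = 1/8  (running 1/8)
  +(−1)^1/∏(1,1,1,1,2,2)! = -1/4  (running -1/8)
  +(−1)^2/∏(2,0,0,0,3,3)! = 1/72  (running -1/9)
⟨..|..⟩ = √(36/5)·(-1/9) = -0.298142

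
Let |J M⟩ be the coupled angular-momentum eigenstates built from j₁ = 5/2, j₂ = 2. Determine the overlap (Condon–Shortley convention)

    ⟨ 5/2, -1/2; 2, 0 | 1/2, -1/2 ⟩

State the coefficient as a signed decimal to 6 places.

+0.447214

j₁+j₂−J=4  J+j₁−j₂=1  J−j₁+j₂=0  j₁+j₂+J+1=6
(j₁±m₁, j₂±m₂, J±M) = (2,3,2,2,0,1)
P² = 16/5
sum k=2..2:
  [2] +1/4 = 1/4
S = 1/4
C² = P²·S² = 1/5 ; C = +0.447214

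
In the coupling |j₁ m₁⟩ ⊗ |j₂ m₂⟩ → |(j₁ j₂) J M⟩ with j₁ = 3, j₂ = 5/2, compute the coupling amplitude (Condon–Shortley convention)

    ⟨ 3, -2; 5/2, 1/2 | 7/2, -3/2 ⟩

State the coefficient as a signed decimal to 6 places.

triangle: 2!×4!×3!/10! = 288/3628800
(j±m)!: 1!×5!×3!×2!×2!×5! = 345600
prefactor² = (2J+1)×Δ×N² = 1536/7
  k=1: −1/(1!×1!×4!×2!×0!×1!) = -1/48
  k=2: +1/(2!×0!×3!×1!×1!×2!) = 1/24
Σ = 1/48  ⇒  CG² = 1536/7×1/48² = 2/21
CG = +√(2/21) = +0.308607

+√(2/21) ≈ +0.308607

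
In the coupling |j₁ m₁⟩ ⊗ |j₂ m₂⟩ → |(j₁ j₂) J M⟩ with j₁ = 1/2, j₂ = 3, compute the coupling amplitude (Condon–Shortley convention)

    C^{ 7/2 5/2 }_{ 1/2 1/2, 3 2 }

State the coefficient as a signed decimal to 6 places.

√[8·0!1!6!/8! · 1!0!5!1!6!1!] = √(86400/7)
  +(−1)^0/∏(0,0,0,5,1,1)! = 1/120  (running 1/120)
⟨..|..⟩ = √(86400/7)·(1/120) = +0.925820

+0.925820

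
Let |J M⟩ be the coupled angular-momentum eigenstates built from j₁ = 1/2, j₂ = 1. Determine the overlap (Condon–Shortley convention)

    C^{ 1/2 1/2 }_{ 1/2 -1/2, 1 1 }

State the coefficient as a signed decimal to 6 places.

√[2·1!0!1!/3! · 0!1!2!0!1!0!] = √(2/3)
  +(−1)^1/∏(1,0,0,1,0,0)! = -1  (running -1)
⟨..|..⟩ = √(2/3)·(-1) = -0.816497

-0.816497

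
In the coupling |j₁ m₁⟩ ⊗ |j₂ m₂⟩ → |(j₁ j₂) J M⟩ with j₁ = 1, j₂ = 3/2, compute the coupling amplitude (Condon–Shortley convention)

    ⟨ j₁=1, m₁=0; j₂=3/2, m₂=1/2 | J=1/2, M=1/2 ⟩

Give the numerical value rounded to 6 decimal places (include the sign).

√[2·2!0!1!/4! · 1!1!2!1!1!0!] = √(1/3)
  +(−1)^1/∏(1,1,0,1,0,0)! = -1  (running -1)
⟨..|..⟩ = √(1/3)·(-1) = -0.577350

-0.577350  (= −√(1/3))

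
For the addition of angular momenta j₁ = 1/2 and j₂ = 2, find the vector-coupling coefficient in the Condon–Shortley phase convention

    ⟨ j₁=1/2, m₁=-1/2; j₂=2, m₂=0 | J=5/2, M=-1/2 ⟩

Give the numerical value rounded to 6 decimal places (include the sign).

√[6·0!1!4!/6! · 0!1!2!2!2!3!] = √(48/5)
  +(−1)^0/∏(0,0,1,2,0,2)! = 1/4  (running 1/4)
⟨..|..⟩ = √(48/5)·(1/4) = +0.774597

+0.774597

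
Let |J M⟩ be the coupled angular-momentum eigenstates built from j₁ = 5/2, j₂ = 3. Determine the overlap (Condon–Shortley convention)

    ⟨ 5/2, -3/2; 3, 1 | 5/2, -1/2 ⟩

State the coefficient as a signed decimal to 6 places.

triangle: 3!*2!*3!/9! = 72/362880
(j±m)!: 1!*4!*4!*2!*2!*3! = 13824
prefactor² = (2J+1)*Δ*N² = 576/35
  k=2: +1/(2!*1!*2!*2!*0!*1!) = 1/8
  k=3: −1/(3!*0!*1!*1!*1!*2!) = -1/12
Σ = 1/24  ⇒  CG² = 576/35*1/24² = 1/35
CG = +√(1/35) = +0.169031

+0.169031  (= +√(1/35))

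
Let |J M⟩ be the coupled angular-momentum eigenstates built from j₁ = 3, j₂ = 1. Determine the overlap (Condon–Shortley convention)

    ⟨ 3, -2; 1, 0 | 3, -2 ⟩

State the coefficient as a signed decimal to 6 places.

j₁+j₂−J=1  J+j₁−j₂=5  J−j₁+j₂=1  j₁+j₂+J+1=8
(j₁±m₁, j₂±m₂, J±M) = (1,5,1,1,1,5)
P² = 300
sum k=0..1:
  [0] +1/120 = 1/120
  [1] −1/24 = -1/24
S = -1/30
C² = P²·S² = 1/3 ; C = -0.577350

−√(1/3) ≈ -0.577350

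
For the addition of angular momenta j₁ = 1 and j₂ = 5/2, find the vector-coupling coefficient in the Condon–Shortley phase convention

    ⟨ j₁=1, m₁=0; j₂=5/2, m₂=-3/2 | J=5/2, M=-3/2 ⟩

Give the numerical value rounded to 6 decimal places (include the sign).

triangle: 1!*1!*4!/7! = 24/5040
(j±m)!: 1!*1!*1!*4!*1!*4! = 576
prefactor² = (2J+1)*Δ*N² = 576/35
  k=0: +1/(0!*1!*1!*1!*0!*3!) = 1/6
  k=1: −1/(1!*0!*0!*0!*1!*4!) = -1/24
Σ = 1/8  ⇒  CG² = 576/35*1/8² = 9/35
CG = +√(9/35) = +0.507093

+0.507093  (= +√(9/35))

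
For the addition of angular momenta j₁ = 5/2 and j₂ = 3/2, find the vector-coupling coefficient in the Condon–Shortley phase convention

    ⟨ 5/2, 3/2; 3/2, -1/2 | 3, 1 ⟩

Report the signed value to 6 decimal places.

+0.639010

j₁+j₂−J=1  J+j₁−j₂=4  J−j₁+j₂=2  j₁+j₂+J+1=8
(j₁±m₁, j₂±m₂, J±M) = (4,1,1,2,4,2)
P² = 96/5
sum k=0..1:
  [0] +1/6 = 1/6
  [1] −1/48 = -1/48
S = 7/48
C² = P²·S² = 49/120 ; C = +0.639010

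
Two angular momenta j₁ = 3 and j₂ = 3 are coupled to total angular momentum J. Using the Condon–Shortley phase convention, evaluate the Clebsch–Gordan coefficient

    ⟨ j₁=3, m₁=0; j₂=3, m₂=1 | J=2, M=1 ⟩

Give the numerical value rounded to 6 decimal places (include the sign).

+√(1/42) = +0.154303

j₁+j₂−J=4  J+j₁−j₂=2  J−j₁+j₂=2  j₁+j₂+J+1=9
(j₁±m₁, j₂±m₂, J±M) = (3,3,4,2,3,1)
P² = 96/7
sum k=2..3:
  [2] +1/8 = 1/8
  [3] −1/12 = -1/12
S = 1/24
C² = P²·S² = 1/42 ; C = +0.154303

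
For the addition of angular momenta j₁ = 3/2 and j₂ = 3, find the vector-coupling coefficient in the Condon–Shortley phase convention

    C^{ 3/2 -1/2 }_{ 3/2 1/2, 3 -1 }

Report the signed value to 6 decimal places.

√[4·3!0!3!/7! · 2!1!2!4!1!2!] = √(192/35)
  +(−1)^1/∏(1,2,0,1,0,2)! = -1/4  (running -1/4)
⟨..|..⟩ = √(192/35)·(-1/4) = -0.585540

−√(12/35) ≈ -0.585540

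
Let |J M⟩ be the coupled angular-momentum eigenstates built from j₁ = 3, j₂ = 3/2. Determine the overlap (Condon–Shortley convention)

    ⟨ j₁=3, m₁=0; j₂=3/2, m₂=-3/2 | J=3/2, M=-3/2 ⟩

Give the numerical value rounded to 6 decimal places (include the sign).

j₁+j₂−J=3  J+j₁−j₂=3  J−j₁+j₂=0  j₁+j₂+J+1=7
(j₁±m₁, j₂±m₂, J±M) = (3,3,0,3,0,3)
P² = 1296/35
sum k=0..0:
  [0] +1/36 = 1/36
S = 1/36
C² = P²·S² = 1/35 ; C = +0.169031

+0.169031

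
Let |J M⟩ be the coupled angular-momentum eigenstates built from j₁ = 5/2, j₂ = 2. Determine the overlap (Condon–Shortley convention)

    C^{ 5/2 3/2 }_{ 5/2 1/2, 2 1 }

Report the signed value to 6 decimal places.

j₁+j₂−J=2  J+j₁−j₂=3  J−j₁+j₂=2  j₁+j₂+J+1=8
(j₁±m₁, j₂±m₂, J±M) = (3,2,3,1,4,1)
P² = 216/35
sum k=1..2:
  [1] −1/4 = -1/4
  [2] +1/12 = 1/12
S = -1/6
C² = P²·S² = 6/35 ; C = -0.414039

-0.414039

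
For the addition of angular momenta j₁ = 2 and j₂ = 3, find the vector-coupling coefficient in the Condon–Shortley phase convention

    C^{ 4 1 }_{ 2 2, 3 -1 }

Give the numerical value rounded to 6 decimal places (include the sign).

√[9·1!3!5!/10! · 4!0!2!4!5!3!] = √(10368/7)
  +(−1)^0/∏(0,1,0,2,3,3)! = 1/72  (running 1/72)
⟨..|..⟩ = √(10368/7)·(1/72) = +0.534522

+0.534522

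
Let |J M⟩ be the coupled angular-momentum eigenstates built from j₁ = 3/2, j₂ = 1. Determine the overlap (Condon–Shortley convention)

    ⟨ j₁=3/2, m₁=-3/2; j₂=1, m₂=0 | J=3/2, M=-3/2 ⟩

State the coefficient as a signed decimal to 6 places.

triangle: 1!*2!*1!/5! = 2/120
(j±m)!: 0!*3!*1!*1!*0!*3! = 36
prefactor² = (2J+1)*Δ*N² = 12/5
  k=1: −1/(1!*0!*2!*0!*0!*1!) = -1/2
Σ = -1/2  ⇒  CG² = 12/5*(-1/2)² = 3/5
CG = −√(3/5) = -0.774597

-0.774597  (= −√(3/5))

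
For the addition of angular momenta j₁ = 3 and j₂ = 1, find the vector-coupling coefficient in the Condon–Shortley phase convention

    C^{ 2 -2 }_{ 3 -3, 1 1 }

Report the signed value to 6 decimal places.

triangle: 2!×4!×0!/7! = 48/5040
(j±m)!: 0!×6!×2!×0!×0!×4! = 34560
prefactor² = (2J+1)×Δ×N² = 11520/7
  k=2: +1/(2!×0!×4!×0!×0!×0!) = 1/48
Σ = 1/48  ⇒  CG² = 11520/7×1/48² = 5/7
CG = +√(5/7) = +0.845154

+0.845154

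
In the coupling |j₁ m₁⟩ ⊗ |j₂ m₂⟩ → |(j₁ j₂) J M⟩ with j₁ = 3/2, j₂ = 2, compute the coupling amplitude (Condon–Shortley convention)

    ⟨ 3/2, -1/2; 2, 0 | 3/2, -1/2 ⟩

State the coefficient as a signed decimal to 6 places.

-0.447214  (= −√(1/5))

j₁+j₂−J=2  J+j₁−j₂=1  J−j₁+j₂=2  j₁+j₂+J+1=6
(j₁±m₁, j₂±m₂, J±M) = (1,2,2,2,1,2)
P² = 16/45
sum k=1..2:
  [1] −1/1 = -1
  [2] +1/4 = 1/4
S = -3/4
C² = P²·S² = 1/5 ; C = -0.447214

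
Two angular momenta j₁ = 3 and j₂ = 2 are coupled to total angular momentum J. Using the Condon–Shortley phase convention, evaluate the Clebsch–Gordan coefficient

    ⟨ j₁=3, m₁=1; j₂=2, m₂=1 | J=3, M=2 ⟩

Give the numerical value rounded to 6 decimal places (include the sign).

√[7·2!4!2!/9! · 4!2!3!1!5!1!] = √(64)
  +(−1)^1/∏(1,1,1,2,3,0)! = -1/12  (running -1/12)
  +(−1)^2/∏(2,0,0,1,4,1)! = 1/48  (running -1/16)
⟨..|..⟩ = √(64)·(-1/16) = -0.500000

-0.500000  (= −√(1/4))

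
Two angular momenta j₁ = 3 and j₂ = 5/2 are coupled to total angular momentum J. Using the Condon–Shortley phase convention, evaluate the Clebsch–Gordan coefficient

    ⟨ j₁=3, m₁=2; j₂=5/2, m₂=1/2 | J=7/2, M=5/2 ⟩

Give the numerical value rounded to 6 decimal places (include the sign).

−√(2/63) ≈ -0.178174

j₁+j₂−J=2  J+j₁−j₂=4  J−j₁+j₂=3  j₁+j₂+J+1=10
(j₁±m₁, j₂±m₂, J±M) = (5,1,3,2,6,1)
P² = 4608/7
sum k=0..1:
  [0] +1/72 = 1/72
  [1] −1/48 = -1/48
S = -1/144
C² = P²·S² = 2/63 ; C = -0.178174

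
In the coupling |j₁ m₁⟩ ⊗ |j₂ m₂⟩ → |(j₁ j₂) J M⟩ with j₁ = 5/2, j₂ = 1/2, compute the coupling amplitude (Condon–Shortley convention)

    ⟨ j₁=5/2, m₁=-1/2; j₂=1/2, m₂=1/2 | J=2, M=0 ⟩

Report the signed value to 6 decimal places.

-0.707107  (= −√(1/2))

√[5·1!4!0!/6! · 2!3!1!0!2!2!] = √(8)
  +(−1)^1/∏(1,0,2,0,2,0)! = -1/4  (running -1/4)
⟨..|..⟩ = √(8)·(-1/4) = -0.707107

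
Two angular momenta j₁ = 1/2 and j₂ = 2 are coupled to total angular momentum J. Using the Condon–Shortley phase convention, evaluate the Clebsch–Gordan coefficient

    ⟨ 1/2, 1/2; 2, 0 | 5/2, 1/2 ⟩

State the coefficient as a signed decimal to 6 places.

+√(3/5) = +0.774597

triangle: 0!*1!*4!/6! = 24/720
(j±m)!: 1!*0!*2!*2!*3!*2! = 48
prefactor² = (2J+1)*Δ*N² = 48/5
  k=0: +1/(0!*0!*0!*2!*1!*2!) = 1/4
Σ = 1/4  ⇒  CG² = 48/5*1/4² = 3/5
CG = +√(3/5) = +0.774597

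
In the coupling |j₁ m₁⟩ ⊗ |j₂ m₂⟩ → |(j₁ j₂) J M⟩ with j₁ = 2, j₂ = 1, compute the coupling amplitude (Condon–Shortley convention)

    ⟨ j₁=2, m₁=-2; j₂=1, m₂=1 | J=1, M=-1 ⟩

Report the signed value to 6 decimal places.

triangle: 2!·2!·0!/5! = 4/120
(j±m)!: 0!·4!·2!·0!·0!·2! = 96
prefactor² = (2J+1)·Δ·N² = 48/5
  k=2: +1/(2!·0!·2!·0!·0!·0!) = 1/4
Σ = 1/4  ⇒  CG² = 48/5·1/4² = 3/5
CG = +√(3/5) = +0.774597

+0.774597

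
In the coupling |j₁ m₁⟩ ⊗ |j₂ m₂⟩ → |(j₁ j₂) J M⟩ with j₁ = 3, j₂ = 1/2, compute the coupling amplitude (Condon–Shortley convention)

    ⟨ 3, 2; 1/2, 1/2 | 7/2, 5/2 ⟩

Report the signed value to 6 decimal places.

+√(6/7) = +0.925820

triangle: 0!*6!*1!/8! = 720/40320
(j±m)!: 5!*1!*1!*0!*6!*1! = 86400
prefactor² = (2J+1)*Δ*N² = 86400/7
  k=0: +1/(0!*0!*1!*1!*5!*0!) = 1/120
Σ = 1/120  ⇒  CG² = 86400/7*1/120² = 6/7
CG = +√(6/7) = +0.925820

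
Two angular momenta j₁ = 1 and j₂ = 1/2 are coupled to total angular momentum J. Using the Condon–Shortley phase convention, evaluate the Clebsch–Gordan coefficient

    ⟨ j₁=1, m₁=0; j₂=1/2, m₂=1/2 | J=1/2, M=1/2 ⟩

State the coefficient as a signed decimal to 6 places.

√[2·1!1!0!/3! · 1!1!1!0!1!0!] = √(1/3)
  +(−1)^1/∏(1,0,0,0,1,0)! = -1  (running -1)
⟨..|..⟩ = √(1/3)·(-1) = -0.577350

−√(1/3) = -0.577350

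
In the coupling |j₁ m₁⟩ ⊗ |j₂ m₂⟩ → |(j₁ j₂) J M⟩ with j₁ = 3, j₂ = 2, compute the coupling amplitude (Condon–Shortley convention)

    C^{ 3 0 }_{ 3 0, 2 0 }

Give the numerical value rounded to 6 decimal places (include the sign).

√[7·2!4!2!/9! · 3!3!2!2!3!3!] = √(48/5)
  +(−1)^0/∏(0,2,3,2,1,0)! = 1/24  (running 1/24)
  +(−1)^1/∏(1,1,2,1,2,1)! = -1/4  (running -5/24)
  +(−1)^2/∏(2,0,1,0,3,2)! = 1/24  (running -1/6)
⟨..|..⟩ = √(48/5)·(-1/6) = -0.516398

-0.516398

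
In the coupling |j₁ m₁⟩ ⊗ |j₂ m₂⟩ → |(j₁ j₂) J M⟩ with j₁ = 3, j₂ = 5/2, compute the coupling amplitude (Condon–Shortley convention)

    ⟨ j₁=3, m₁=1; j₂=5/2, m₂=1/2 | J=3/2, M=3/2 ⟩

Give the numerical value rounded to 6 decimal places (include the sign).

+0.507093

j₁+j₂−J=4  J+j₁−j₂=2  J−j₁+j₂=1  j₁+j₂+J+1=8
(j₁±m₁, j₂±m₂, J±M) = (4,2,3,2,3,0)
P² = 576/35
sum k=2..2:
  [2] +1/8 = 1/8
S = 1/8
C² = P²·S² = 9/35 ; C = +0.507093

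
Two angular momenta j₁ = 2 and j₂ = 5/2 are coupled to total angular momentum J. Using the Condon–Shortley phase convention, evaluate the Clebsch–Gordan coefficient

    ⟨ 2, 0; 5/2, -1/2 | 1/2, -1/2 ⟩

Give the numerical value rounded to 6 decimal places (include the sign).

+0.447214  (= +√(1/5))

triangle: 4!·0!·1!/6! = 24/720
(j±m)!: 2!·2!·2!·3!·0!·1! = 48
prefactor² = (2J+1)·Δ·N² = 16/5
  k=2: +1/(2!·2!·0!·0!·0!·1!) = 1/4
Σ = 1/4  ⇒  CG² = 16/5·1/4² = 1/5
CG = +√(1/5) = +0.447214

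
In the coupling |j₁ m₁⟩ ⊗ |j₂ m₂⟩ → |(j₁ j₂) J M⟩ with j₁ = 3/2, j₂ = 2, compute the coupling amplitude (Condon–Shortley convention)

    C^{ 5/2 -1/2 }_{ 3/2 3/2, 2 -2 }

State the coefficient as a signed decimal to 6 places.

+0.414039  (= +√(6/35))

triangle: 1!*2!*3!/7! = 12/5040
(j±m)!: 3!*0!*0!*4!*2!*3! = 1728
prefactor² = (2J+1)*Δ*N² = 864/35
  k=0: +1/(0!*1!*0!*0!*2!*3!) = 1/12
Σ = 1/12  ⇒  CG² = 864/35*1/12² = 6/35
CG = +√(6/35) = +0.414039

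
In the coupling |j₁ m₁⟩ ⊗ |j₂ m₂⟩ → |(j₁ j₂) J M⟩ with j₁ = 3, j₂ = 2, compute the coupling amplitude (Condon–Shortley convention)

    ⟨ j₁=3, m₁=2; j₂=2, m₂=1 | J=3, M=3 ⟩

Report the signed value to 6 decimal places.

√[7·2!4!2!/9! · 5!1!3!1!6!0!] = √(960)
  +(−1)^1/∏(1,1,0,2,4,0)! = -1/48  (running -1/48)
⟨..|..⟩ = √(960)·(-1/48) = -0.645497

−√(5/12) ≈ -0.645497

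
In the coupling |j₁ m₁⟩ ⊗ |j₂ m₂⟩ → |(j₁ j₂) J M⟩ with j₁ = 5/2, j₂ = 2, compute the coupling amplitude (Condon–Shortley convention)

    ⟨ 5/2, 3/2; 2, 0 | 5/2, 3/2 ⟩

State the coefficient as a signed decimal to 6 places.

-0.119523

√[6·2!3!2!/8! · 4!1!2!2!4!1!] = √(288/35)
  +(−1)^0/∏(0,2,1,2,2,0)! = 1/8  (running 1/8)
  +(−1)^1/∏(1,1,0,1,3,1)! = -1/6  (running -1/24)
⟨..|..⟩ = √(288/35)·(-1/24) = -0.119523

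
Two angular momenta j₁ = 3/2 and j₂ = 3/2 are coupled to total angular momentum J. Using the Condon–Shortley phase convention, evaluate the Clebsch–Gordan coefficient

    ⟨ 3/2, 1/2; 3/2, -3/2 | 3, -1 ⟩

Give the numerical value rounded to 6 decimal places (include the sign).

triangle: 0!*3!*3!/7! = 36/5040
(j±m)!: 2!*1!*0!*3!*2!*4! = 576
prefactor² = (2J+1)*Δ*N² = 144/5
  k=0: +1/(0!*0!*1!*0!*2!*3!) = 1/12
Σ = 1/12  ⇒  CG² = 144/5*1/12² = 1/5
CG = +√(1/5) = +0.447214

+0.447214  (= +√(1/5))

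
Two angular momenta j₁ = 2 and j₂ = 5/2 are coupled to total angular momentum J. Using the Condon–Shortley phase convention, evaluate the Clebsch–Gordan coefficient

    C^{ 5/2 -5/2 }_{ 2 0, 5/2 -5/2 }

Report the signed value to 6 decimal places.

triangle: 2!×2!×3!/8! = 24/40320
(j±m)!: 2!×2!×0!×5!×0!×5! = 57600
prefactor² = (2J+1)×Δ×N² = 1440/7
  k=0: +1/(0!×2!×2!×0!×0!×3!) = 1/24
Σ = 1/24  ⇒  CG² = 1440/7×1/24² = 5/14
CG = +√(5/14) = +0.597614

+0.597614  (= +√(5/14))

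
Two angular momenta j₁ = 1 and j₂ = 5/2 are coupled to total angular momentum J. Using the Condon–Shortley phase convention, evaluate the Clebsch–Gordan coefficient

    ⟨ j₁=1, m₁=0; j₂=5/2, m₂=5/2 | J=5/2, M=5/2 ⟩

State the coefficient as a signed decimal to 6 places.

j₁+j₂−J=1  J+j₁−j₂=1  J−j₁+j₂=4  j₁+j₂+J+1=7
(j₁±m₁, j₂±m₂, J±M) = (1,1,5,0,5,0)
P² = 2880/7
sum k=1..1:
  [1] −1/24 = -1/24
S = -1/24
C² = P²·S² = 5/7 ; C = -0.845154

-0.845154  (= −√(5/7))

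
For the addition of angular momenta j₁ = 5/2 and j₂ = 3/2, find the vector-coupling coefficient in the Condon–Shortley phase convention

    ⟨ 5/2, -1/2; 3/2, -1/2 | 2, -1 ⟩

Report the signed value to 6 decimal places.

−√(25/84) ≈ -0.545545

triangle: 2!×3!×1!/7! = 12/5040
(j±m)!: 2!×3!×1!×2!×1!×3! = 144
prefactor² = (2J+1)×Δ×N² = 12/7
  k=0: +1/(0!×2!×3!×1!×0!×0!) = 1/12
  k=1: −1/(1!×1!×2!×0!×1!×1!) = -1/2
Σ = -5/12  ⇒  CG² = 12/7×(-5/12)² = 25/84
CG = −√(25/84) = -0.545545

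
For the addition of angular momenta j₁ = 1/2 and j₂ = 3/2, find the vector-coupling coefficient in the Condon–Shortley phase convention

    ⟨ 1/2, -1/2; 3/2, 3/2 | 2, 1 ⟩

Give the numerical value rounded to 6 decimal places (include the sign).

j₁+j₂−J=0  J+j₁−j₂=1  J−j₁+j₂=3  j₁+j₂+J+1=5
(j₁±m₁, j₂±m₂, J±M) = (0,1,3,0,3,1)
P² = 9
sum k=0..0:
  [0] +1/6 = 1/6
S = 1/6
C² = P²·S² = 1/4 ; C = +0.500000

+√(1/4) ≈ +0.500000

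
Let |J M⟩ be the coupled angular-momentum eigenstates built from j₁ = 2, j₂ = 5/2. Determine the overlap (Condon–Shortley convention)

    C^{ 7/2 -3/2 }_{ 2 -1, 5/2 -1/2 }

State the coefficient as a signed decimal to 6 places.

-0.308607

j₁+j₂−J=1  J+j₁−j₂=3  J−j₁+j₂=4  j₁+j₂+J+1=9
(j₁±m₁, j₂±m₂, J±M) = (1,3,2,3,2,5)
P² = 384/7
sum k=0..1:
  [0] +1/24 = 1/24
  [1] −1/12 = -1/12
S = -1/24
C² = P²·S² = 2/21 ; C = -0.308607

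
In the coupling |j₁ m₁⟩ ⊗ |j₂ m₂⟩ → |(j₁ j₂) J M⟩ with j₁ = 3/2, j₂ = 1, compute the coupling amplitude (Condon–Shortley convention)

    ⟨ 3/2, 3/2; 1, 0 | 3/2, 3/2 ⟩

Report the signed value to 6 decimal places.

√[4·1!2!1!/5! · 3!0!1!1!3!0!] = √(12/5)
  +(−1)^0/∏(0,1,0,1,2,0)! = 1/2  (running 1/2)
⟨..|..⟩ = √(12/5)·(1/2) = +0.774597

+√(3/5) ≈ +0.774597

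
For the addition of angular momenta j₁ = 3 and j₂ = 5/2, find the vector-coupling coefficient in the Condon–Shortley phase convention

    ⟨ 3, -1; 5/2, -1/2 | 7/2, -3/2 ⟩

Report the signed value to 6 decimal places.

√[8·2!4!3!/10! · 2!4!2!3!2!5!] = √(3072/35)
  +(−1)^0/∏(0,2,4,2,0,1)! = 1/96  (running 1/96)
  +(−1)^1/∏(1,1,3,1,1,2)! = -1/12  (running -7/96)
  +(−1)^2/∏(2,0,2,0,2,3)! = 1/48  (running -5/96)
⟨..|..⟩ = √(3072/35)·(-5/96) = -0.487950

-0.487950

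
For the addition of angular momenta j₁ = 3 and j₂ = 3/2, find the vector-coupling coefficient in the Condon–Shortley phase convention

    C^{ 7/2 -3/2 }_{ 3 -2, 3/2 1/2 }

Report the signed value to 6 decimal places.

-0.654654  (= −√(3/7))

triangle: 1!×5!×2!/9! = 240/362880
(j±m)!: 1!×5!×2!×1!×2!×5! = 57600
prefactor² = (2J+1)×Δ×N² = 6400/21
  k=0: +1/(0!×1!×5!×2!×0!×0!) = 1/240
  k=1: −1/(1!×0!×4!×1!×1!×1!) = -1/24
Σ = -3/80  ⇒  CG² = 6400/21×(-3/80)² = 3/7
CG = −√(3/7) = -0.654654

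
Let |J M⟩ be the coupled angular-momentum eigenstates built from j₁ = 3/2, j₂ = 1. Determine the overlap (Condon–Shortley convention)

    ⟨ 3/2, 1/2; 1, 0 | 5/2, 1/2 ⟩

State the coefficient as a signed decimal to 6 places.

triangle: 0!×3!×2!/6! = 12/720
(j±m)!: 2!×1!×1!×1!×3!×2! = 24
prefactor² = (2J+1)×Δ×N² = 12/5
  k=0: +1/(0!×0!×1!×1!×2!×1!) = 1/2
Σ = 1/2  ⇒  CG² = 12/5×1/2² = 3/5
CG = +√(3/5) = +0.774597

+√(3/5) ≈ +0.774597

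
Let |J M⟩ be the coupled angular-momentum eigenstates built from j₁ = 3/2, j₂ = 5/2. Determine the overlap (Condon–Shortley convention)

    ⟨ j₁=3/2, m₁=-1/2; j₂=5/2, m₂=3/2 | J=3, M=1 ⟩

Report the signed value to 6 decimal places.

√[7·1!2!4!/8! · 1!2!4!1!4!2!] = √(96/5)
  +(−1)^0/∏(0,1,2,4,0,0)! = 1/48  (running 1/48)
  +(−1)^1/∏(1,0,1,3,1,1)! = -1/6  (running -7/48)
⟨..|..⟩ = √(96/5)·(-7/48) = -0.639010

-0.639010  (= −√(49/120))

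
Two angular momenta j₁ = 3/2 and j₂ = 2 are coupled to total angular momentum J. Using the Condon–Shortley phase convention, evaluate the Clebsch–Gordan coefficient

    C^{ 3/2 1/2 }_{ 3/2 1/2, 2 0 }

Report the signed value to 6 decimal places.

√[4·2!1!2!/6! · 2!1!2!2!2!1!] = √(16/45)
  +(−1)^0/∏(0,2,1,2,0,0)! = 1/4  (running 1/4)
  +(−1)^1/∏(1,1,0,1,1,1)! = -1  (running -3/4)
⟨..|..⟩ = √(16/45)·(-3/4) = -0.447214

−√(1/5) = -0.447214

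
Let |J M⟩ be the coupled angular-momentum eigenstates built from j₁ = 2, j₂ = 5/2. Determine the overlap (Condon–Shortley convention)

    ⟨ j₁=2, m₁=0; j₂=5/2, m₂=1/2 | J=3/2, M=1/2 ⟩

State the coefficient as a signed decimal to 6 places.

+√(2/35) = +0.239046

triangle: 3!·1!·2!/7! = 12/5040
(j±m)!: 2!·2!·3!·2!·2!·1! = 96
prefactor² = (2J+1)·Δ·N² = 32/35
  k=1: −1/(1!·2!·1!·2!·0!·0!) = -1/4
  k=2: +1/(2!·1!·0!·1!·1!·1!) = 1/2
Σ = 1/4  ⇒  CG² = 32/35·1/4² = 2/35
CG = +√(2/35) = +0.239046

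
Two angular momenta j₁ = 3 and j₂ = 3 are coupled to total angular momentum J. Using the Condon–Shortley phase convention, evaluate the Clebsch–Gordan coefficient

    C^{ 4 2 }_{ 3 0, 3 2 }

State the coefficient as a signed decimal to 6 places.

+√(3/154) = +0.139573

j₁+j₂−J=2  J+j₁−j₂=4  J−j₁+j₂=4  j₁+j₂+J+1=11
(j₁±m₁, j₂±m₂, J±M) = (3,3,5,1,6,2)
P² = 124416/77
sum k=1..2:
  [1] −1/96 = -1/96
  [2] +1/72 = 1/72
S = 1/288
C² = P²·S² = 3/154 ; C = +0.139573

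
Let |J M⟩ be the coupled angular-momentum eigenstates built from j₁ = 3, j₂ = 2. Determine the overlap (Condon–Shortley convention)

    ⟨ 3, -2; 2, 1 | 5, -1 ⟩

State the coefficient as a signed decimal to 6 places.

√[11·0!6!4!/11! · 1!5!3!1!4!6!] = √(414720/7)
  +(−1)^0/∏(0,0,5,3,1,1)! = 1/720  (running 1/720)
⟨..|..⟩ = √(414720/7)·(1/720) = +0.338062

+√(4/35) ≈ +0.338062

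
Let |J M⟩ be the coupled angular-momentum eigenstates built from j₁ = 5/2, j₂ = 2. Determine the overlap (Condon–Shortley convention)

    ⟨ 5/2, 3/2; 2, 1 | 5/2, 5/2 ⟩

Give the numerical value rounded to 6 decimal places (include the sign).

triangle: 2!*3!*2!/8! = 24/40320
(j±m)!: 4!*1!*3!*1!*5!*0! = 17280
prefactor² = (2J+1)*Δ*N² = 432/7
  k=1: −1/(1!*1!*0!*2!*3!*0!) = -1/12
Σ = -1/12  ⇒  CG² = 432/7*(-1/12)² = 3/7
CG = −√(3/7) = -0.654654

−√(3/7) ≈ -0.654654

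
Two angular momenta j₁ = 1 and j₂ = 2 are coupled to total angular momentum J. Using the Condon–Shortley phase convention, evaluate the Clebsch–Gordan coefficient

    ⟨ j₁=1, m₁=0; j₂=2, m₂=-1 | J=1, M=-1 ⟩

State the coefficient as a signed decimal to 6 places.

−√(3/10) = -0.547723

j₁+j₂−J=2  J+j₁−j₂=0  J−j₁+j₂=2  j₁+j₂+J+1=5
(j₁±m₁, j₂±m₂, J±M) = (1,1,1,3,0,2)
P² = 6/5
sum k=1..1:
  [1] −1/2 = -1/2
S = -1/2
C² = P²·S² = 3/10 ; C = -0.547723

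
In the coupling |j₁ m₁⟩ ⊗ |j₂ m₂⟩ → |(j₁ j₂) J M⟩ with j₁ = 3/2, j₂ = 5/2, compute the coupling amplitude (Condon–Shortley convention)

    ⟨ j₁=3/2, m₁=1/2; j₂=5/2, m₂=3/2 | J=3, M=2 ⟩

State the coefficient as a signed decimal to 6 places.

−√(1/12) ≈ -0.288675

triangle: 1!×2!×4!/8! = 48/40320
(j±m)!: 2!×1!×4!×1!×5!×1! = 5760
prefactor² = (2J+1)×Δ×N² = 48
  k=0: +1/(0!×1!×1!×4!×1!×0!) = 1/24
  k=1: −1/(1!×0!×0!×3!×2!×1!) = -1/12
Σ = -1/24  ⇒  CG² = 48×(-1/24)² = 1/12
CG = −√(1/12) = -0.288675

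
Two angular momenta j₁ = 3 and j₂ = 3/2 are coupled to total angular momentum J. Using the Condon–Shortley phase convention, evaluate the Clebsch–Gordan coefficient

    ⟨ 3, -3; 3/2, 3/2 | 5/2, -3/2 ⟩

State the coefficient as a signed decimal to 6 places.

+√(9/28) ≈ +0.566947

√[6·2!4!1!/8! · 0!6!3!0!1!4!] = √(5184/7)
  +(−1)^2/∏(2,0,4,1,0,0)! = 1/48  (running 1/48)
⟨..|..⟩ = √(5184/7)·(1/48) = +0.566947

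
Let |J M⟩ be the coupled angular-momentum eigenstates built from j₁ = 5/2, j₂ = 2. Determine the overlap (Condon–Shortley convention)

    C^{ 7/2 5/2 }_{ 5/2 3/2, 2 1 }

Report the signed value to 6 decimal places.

j₁+j₂−J=1  J+j₁−j₂=4  J−j₁+j₂=3  j₁+j₂+J+1=9
(j₁±m₁, j₂±m₂, J±M) = (4,1,3,1,6,1)
P² = 2304/7
sum k=0..1:
  [0] +1/36 = 1/36
  [1] −1/48 = -1/48
S = 1/144
C² = P²·S² = 1/63 ; C = +0.125988

+√(1/63) = +0.125988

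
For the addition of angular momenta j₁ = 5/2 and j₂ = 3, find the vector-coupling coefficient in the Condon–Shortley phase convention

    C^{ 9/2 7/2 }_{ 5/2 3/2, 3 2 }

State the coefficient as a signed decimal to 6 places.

-0.100504

triangle: 1!·4!·5!/11! = 2880/39916800
(j±m)!: 4!·1!·5!·1!·8!·1! = 116121600
prefactor² = (2J+1)·Δ·N² = 921600/11
  k=0: +1/(0!·1!·1!·5!·3!·0!) = 1/720
  k=1: −1/(1!·0!·0!·4!·4!·1!) = -1/576
Σ = -1/2880  ⇒  CG² = 921600/11·(-1/2880)² = 1/99
CG = −√(1/99) = -0.100504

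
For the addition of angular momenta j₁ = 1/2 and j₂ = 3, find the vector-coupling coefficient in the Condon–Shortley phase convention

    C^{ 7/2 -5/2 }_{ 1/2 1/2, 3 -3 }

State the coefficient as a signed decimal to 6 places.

+0.377964

j₁+j₂−J=0  J+j₁−j₂=1  J−j₁+j₂=6  j₁+j₂+J+1=8
(j₁±m₁, j₂±m₂, J±M) = (1,0,0,6,1,6)
P² = 518400/7
sum k=0..0:
  [0] +1/720 = 1/720
S = 1/720
C² = P²·S² = 1/7 ; C = +0.377964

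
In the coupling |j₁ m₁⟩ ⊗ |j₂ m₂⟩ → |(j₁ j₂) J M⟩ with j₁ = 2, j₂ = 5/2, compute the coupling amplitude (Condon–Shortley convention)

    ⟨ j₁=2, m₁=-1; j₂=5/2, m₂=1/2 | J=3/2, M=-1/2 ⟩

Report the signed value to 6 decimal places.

j₁+j₂−J=3  J+j₁−j₂=1  J−j₁+j₂=2  j₁+j₂+J+1=7
(j₁±m₁, j₂±m₂, J±M) = (1,3,3,2,1,2)
P² = 48/35
sum k=2..3:
  [2] +1/2 = 1/2
  [3] −1/12 = -1/12
S = 5/12
C² = P²·S² = 5/21 ; C = +0.487950

+0.487950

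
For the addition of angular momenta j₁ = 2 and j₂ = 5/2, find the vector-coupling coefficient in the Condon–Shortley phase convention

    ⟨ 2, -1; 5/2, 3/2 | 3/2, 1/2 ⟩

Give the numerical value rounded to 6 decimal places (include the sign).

+0.138013  (= +√(2/105))

triangle: 3!×1!×2!/7! = 12/5040
(j±m)!: 1!×3!×4!×1!×2!×1! = 288
prefactor² = (2J+1)×Δ×N² = 96/35
  k=2: +1/(2!×1!×1!×2!×0!×0!) = 1/4
  k=3: −1/(3!×0!×0!×1!×1!×1!) = -1/6
Σ = 1/12  ⇒  CG² = 96/35×1/12² = 2/105
CG = +√(2/105) = +0.138013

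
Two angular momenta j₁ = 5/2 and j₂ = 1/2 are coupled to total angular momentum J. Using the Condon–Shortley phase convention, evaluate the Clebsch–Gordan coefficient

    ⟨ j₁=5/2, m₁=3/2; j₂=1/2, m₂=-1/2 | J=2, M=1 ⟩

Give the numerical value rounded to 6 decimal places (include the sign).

+√(2/3) ≈ +0.816497

√[5·1!4!0!/6! · 4!1!0!1!3!1!] = √(24)
  +(−1)^0/∏(0,1,1,0,3,0)! = 1/6  (running 1/6)
⟨..|..⟩ = √(24)·(1/6) = +0.816497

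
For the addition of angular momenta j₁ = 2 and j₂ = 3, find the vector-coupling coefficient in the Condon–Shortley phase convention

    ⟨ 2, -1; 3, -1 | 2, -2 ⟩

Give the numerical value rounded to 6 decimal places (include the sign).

+√(3/14) ≈ +0.462910

triangle: 3!*1!*3!/8! = 36/40320
(j±m)!: 1!*3!*2!*4!*0!*4! = 6912
prefactor² = (2J+1)*Δ*N² = 216/7
  k=2: +1/(2!*1!*1!*0!*0!*3!) = 1/12
Σ = 1/12  ⇒  CG² = 216/7*1/12² = 3/14
CG = +√(3/14) = +0.462910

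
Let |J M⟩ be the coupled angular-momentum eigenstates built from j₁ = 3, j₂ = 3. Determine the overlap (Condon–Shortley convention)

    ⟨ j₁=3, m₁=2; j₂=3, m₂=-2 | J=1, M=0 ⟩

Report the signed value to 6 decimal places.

−√(1/7) ≈ -0.377964

√[3·5!1!1!/8! · 5!1!1!5!1!1!] = √(900/7)
  +(−1)^0/∏(0,5,1,1,0,0)! = 1/120  (running 1/120)
  +(−1)^1/∏(1,4,0,0,1,1)! = -1/24  (running -1/30)
⟨..|..⟩ = √(900/7)·(-1/30) = -0.377964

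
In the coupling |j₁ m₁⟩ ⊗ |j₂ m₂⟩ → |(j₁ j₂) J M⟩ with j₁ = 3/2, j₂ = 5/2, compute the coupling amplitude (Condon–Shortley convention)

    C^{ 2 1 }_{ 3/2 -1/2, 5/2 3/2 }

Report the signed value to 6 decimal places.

+0.154303  (= +√(1/42))

triangle: 2!*1!*3!/7! = 12/5040
(j±m)!: 1!*2!*4!*1!*3!*1! = 288
prefactor² = (2J+1)*Δ*N² = 24/7
  k=1: −1/(1!*1!*1!*3!*0!*0!) = -1/6
  k=2: +1/(2!*0!*0!*2!*1!*1!) = 1/4
Σ = 1/12  ⇒  CG² = 24/7*1/12² = 1/42
CG = +√(1/42) = +0.154303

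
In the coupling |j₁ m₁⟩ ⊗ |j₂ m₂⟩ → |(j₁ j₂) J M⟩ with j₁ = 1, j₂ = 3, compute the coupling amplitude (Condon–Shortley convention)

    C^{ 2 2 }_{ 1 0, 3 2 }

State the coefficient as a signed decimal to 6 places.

triangle: 2!·0!·4!/7! = 48/5040
(j±m)!: 1!·1!·5!·1!·4!·0! = 2880
prefactor² = (2J+1)·Δ·N² = 960/7
  k=1: −1/(1!·1!·0!·4!·0!·0!) = -1/24
Σ = -1/24  ⇒  CG² = 960/7·(-1/24)² = 5/21
CG = −√(5/21) = -0.487950

−√(5/21) ≈ -0.487950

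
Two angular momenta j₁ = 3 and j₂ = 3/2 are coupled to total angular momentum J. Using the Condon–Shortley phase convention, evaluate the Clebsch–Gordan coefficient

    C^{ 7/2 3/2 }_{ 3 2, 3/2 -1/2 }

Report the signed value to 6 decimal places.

+0.654654

triangle: 1!·5!·2!/9! = 240/362880
(j±m)!: 5!·1!·1!·2!·5!·2! = 57600
prefactor² = (2J+1)·Δ·N² = 6400/21
  k=0: +1/(0!·1!·1!·1!·4!·1!) = 1/24
  k=1: −1/(1!·0!·0!·0!·5!·2!) = -1/240
Σ = 3/80  ⇒  CG² = 6400/21·3/80² = 3/7
CG = +√(3/7) = +0.654654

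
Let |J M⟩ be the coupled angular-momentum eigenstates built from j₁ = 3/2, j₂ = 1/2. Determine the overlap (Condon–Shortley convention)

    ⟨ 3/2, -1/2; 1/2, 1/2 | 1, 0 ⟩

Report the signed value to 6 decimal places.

triangle: 1!×2!×0!/4! = 2/24
(j±m)!: 1!×2!×1!×0!×1!×1! = 2
prefactor² = (2J+1)×Δ×N² = 1/2
  k=1: −1/(1!×0!×1!×0!×1!×0!) = -1
Σ = -1  ⇒  CG² = 1/2×(-1)² = 1/2
CG = −√(1/2) = -0.707107

-0.707107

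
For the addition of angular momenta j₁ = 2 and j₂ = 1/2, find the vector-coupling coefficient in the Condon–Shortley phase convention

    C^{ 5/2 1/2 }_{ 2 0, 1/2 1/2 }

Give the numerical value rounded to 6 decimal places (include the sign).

+√(3/5) ≈ +0.774597

√[6·0!4!1!/6! · 2!2!1!0!3!2!] = √(48/5)
  +(−1)^0/∏(0,0,2,1,2,0)! = 1/4  (running 1/4)
⟨..|..⟩ = √(48/5)·(1/4) = +0.774597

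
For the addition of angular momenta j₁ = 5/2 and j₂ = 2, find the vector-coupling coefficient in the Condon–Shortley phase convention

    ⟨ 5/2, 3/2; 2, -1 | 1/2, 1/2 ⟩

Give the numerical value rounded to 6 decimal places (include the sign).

triangle: 4!·1!·0!/6! = 24/720
(j±m)!: 4!·1!·1!·3!·1!·0! = 144
prefactor² = (2J+1)·Δ·N² = 48/5
  k=1: −1/(1!·3!·0!·0!·1!·0!) = -1/6
Σ = -1/6  ⇒  CG² = 48/5·(-1/6)² = 4/15
CG = −√(4/15) = -0.516398

−√(4/15) ≈ -0.516398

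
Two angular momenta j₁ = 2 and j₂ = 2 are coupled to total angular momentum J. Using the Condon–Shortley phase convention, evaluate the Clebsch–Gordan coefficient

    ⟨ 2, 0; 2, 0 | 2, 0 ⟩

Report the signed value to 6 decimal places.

−√(2/7) = -0.534522

triangle: 2!*2!*2!/7! = 8/5040
(j±m)!: 2!*2!*2!*2!*2!*2! = 64
prefactor² = (2J+1)*Δ*N² = 32/63
  k=0: +1/(0!*2!*2!*2!*0!*0!) = 1/8
  k=1: −1/(1!*1!*1!*1!*1!*1!) = -1
  k=2: +1/(2!*0!*0!*0!*2!*2!) = 1/8
Σ = -3/4  ⇒  CG² = 32/63*(-3/4)² = 2/7
CG = −√(2/7) = -0.534522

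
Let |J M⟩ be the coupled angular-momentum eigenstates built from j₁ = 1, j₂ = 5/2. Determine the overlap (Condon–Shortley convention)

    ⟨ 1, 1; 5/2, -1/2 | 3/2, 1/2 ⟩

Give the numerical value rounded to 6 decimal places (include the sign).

j₁+j₂−J=2  J+j₁−j₂=0  J−j₁+j₂=3  j₁+j₂+J+1=6
(j₁±m₁, j₂±m₂, J±M) = (2,0,2,3,2,1)
P² = 16/5
sum k=0..0:
  [0] +1/4 = 1/4
S = 1/4
C² = P²·S² = 1/5 ; C = +0.447214

+√(1/5) = +0.447214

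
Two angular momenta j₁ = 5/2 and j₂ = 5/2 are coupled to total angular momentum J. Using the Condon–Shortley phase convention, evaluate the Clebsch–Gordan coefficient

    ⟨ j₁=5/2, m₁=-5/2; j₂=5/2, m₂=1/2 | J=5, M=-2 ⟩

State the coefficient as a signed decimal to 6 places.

j₁+j₂−J=0  J+j₁−j₂=5  J−j₁+j₂=5  j₁+j₂+J+1=11
(j₁±m₁, j₂±m₂, J±M) = (0,5,3,2,3,7)
P² = 172800
sum k=0..0:
  [0] +1/1440 = 1/1440
S = 1/1440
C² = P²·S² = 1/12 ; C = +0.288675

+0.288675  (= +√(1/12))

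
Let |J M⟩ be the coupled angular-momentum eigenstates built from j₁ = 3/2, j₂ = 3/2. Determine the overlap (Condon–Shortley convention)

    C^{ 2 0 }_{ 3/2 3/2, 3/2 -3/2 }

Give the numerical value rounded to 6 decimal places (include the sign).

+√(1/4) ≈ +0.500000

triangle: 1!×2!×2!/6! = 4/720
(j±m)!: 3!×0!×0!×3!×2!×2! = 144
prefactor² = (2J+1)×Δ×N² = 4
  k=0: +1/(0!×1!×0!×0!×2!×2!) = 1/4
Σ = 1/4  ⇒  CG² = 4×1/4² = 1/4
CG = +√(1/4) = +0.500000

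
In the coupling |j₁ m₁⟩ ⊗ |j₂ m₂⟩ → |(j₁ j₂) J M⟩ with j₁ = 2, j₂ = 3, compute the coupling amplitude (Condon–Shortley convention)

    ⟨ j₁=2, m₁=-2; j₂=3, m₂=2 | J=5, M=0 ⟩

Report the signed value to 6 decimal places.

+0.154303

√[11·0!4!6!/11! · 0!4!5!1!5!5!] = √(1382400/7)
  +(−1)^0/∏(0,0,4,5,0,1)! = 1/2880  (running 1/2880)
⟨..|..⟩ = √(1382400/7)·(1/2880) = +0.154303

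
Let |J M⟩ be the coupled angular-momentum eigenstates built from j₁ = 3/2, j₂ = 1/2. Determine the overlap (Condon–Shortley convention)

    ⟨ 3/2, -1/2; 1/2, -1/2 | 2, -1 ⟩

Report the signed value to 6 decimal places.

j₁+j₂−J=0  J+j₁−j₂=3  J−j₁+j₂=1  j₁+j₂+J+1=5
(j₁±m₁, j₂±m₂, J±M) = (1,2,0,1,1,3)
P² = 3
sum k=0..0:
  [0] +1/2 = 1/2
S = 1/2
C² = P²·S² = 3/4 ; C = +0.866025

+√(3/4) = +0.866025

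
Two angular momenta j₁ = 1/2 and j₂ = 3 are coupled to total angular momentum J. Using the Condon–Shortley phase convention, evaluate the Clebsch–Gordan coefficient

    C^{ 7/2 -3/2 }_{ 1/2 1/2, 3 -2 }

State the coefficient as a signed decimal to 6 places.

√[8·0!1!6!/8! · 1!0!1!5!2!5!] = √(28800/7)
  +(−1)^0/∏(0,0,0,1,1,5)! = 1/120  (running 1/120)
⟨..|..⟩ = √(28800/7)·(1/120) = +0.534522

+√(2/7) = +0.534522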